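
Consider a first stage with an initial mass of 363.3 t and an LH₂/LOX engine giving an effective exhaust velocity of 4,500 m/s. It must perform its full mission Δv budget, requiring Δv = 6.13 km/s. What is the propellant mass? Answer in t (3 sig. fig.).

propellant mass ≈ 270 t

m₀/m_f = exp(Δv / v_e) = exp(6130 / 4500.0) = exp(1.3622) = 3.9049.
m_f = 363.3 / 3.9049 = 93.037 t, so propellant = m₀ − m_f = 363.3 − 93.037 = 270.263 t.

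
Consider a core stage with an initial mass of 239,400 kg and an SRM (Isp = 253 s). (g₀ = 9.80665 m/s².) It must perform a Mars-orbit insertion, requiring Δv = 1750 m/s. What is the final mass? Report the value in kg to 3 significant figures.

final mass ≈ 118000 kg

v_e = Isp · g₀ = 253 × 9.80665 = 2481.1 m/s.
m₀/m_f = exp(Δv / v_e) = exp(1750 / 2481.1) = exp(0.7053) = 2.0245.
m_f = m₀ / 2.0245 = 239,400 / 2.0245 = 118,251 kg.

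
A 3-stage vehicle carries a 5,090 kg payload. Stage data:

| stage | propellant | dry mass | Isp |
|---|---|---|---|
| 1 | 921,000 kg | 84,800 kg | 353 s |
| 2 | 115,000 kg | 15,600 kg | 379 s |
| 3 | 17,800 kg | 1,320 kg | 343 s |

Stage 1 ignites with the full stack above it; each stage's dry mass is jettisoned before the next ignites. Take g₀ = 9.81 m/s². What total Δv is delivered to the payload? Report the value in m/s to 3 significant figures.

Δv ≈ 15000 m/s

Ignition mass of stage 1 = 921,000+84,800 + 115,000+15,600 + 17,800+1,320 + 5,090 = 1,160,610 kg.
Stage 1: m₀ = 1,160,610 kg, m_f = 1,160,610 − 921,000 = 239,610 kg; Δv = 353×9.81×ln(4.844) = 3462.9×1.5777 ≈ 5463 m/s.
Stage 2: m₀ = 154,810 kg, m_f = 154,810 − 115,000 = 39,810 kg; Δv = 379×9.81×ln(3.889) = 3718.0×1.3581 ≈ 5049 m/s.
Stage 3: m₀ = 24,210 kg, m_f = 24,210 − 17,800 = 6,410 kg; Δv = 343×9.81×ln(3.777) = 3364.8×1.3289 ≈ 4472 m/s.
Total Δv = 5463 + 5049 + 4472 = 14984 m/s.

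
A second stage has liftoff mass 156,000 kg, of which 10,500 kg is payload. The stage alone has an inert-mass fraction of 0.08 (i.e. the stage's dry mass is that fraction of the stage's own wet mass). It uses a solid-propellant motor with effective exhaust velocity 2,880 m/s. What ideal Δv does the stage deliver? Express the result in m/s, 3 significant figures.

Δv ≈ 5620 m/s

Stage wet mass = m₀ − payload = 156,000 − 10,500 = 145,500 kg.
Stage dry mass = ε × stage wet mass = 0.08 × 145,500 = 11,640 kg.
Burnout mass m_f = stage dry + payload = 11,640 + 10,500 = 22,140 kg.
Δv = v_e · ln(156,000/22,140) = 2880.0 × ln(7.046) = 2880.0 × 1.9525 ≈ 5623 m/s.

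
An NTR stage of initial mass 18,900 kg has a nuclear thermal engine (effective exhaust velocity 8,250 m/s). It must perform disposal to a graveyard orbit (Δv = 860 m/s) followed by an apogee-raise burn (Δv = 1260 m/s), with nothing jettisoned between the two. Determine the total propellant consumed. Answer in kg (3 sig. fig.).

After the first burn: m = 18900 × exp(−860/8250.0) = 18900 × 0.90101 = 17,029.1 kg.
After the second burn: m = 17,029.1 × exp(−1260/8250.0) = 17,029.1 × 0.85836 = 14,617.1 kg.
Total propellant = m₀ − m_final = 18900 − 14,617.1 = 4,282.9 kg.

total propellant consumed ≈ 4280 kg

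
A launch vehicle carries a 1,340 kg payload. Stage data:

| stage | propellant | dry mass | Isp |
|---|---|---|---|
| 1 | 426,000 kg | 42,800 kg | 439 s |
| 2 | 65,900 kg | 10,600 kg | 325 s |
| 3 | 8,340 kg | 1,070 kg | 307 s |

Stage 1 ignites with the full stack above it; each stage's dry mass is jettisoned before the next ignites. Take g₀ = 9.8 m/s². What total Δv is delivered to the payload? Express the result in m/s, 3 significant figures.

Ignition mass of stage 1 = 426,000+42,800 + 65,900+10,600 + 8,340+1,070 + 1,340 = 556,050 kg.
Stage 1: m₀ = 556,050 kg, m_f = 556,050 − 426,000 = 130,050 kg; Δv = 439×9.8×ln(4.276) = 4302.2×1.4529 ≈ 6251 m/s.
Stage 2: m₀ = 87,250 kg, m_f = 87,250 − 65,900 = 21,350 kg; Δv = 325×9.8×ln(4.087) = 3185.0×1.4077 ≈ 4484 m/s.
Stage 3: m₀ = 10,750 kg, m_f = 10,750 − 8,340 = 2,410 kg; Δv = 307×9.8×ln(4.461) = 3008.6×1.4953 ≈ 4499 m/s.
Total Δv = 6251 + 4484 + 4499 = 15234 m/s.

Δv ≈ 15200 m/s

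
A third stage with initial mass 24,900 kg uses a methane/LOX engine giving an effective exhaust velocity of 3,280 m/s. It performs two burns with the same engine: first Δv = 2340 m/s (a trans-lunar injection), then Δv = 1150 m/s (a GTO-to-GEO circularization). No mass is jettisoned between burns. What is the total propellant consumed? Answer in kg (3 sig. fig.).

total propellant consumed ≈ 16300 kg

After the first burn: m = 24900 × exp(−2340/3280.0) = 24900 × 0.48997 = 12,200.3 kg.
After the second burn: m = 12,200.3 × exp(−1150/3280.0) = 12,200.3 × 0.70426 = 8,592.18 kg.
Total propellant = m₀ − m_final = 24900 − 8,592.18 = 16,307.82 kg.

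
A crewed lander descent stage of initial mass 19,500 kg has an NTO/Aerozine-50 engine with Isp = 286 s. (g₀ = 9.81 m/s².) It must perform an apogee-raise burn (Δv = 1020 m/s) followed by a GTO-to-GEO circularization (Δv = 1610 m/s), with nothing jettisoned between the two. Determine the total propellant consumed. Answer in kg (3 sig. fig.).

v_e = Isp · g₀ = 286 × 9.81 = 2805.7 m/s.
After the first burn: m = 19500 × exp(−1020/2805.7) = 19500 × 0.69520 = 13,556.4 kg.
After the second burn: m = 13,556.4 × exp(−1610/2805.7) = 13,556.4 × 0.56336 = 7,637.13 kg.
Total propellant = m₀ − m_final = 19500 − 7,637.13 = 11,862.87 kg.

total propellant consumed ≈ 11900 kg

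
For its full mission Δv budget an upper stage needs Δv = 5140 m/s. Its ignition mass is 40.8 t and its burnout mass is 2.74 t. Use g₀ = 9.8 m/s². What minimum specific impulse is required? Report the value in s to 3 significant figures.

ln(m₀/m_f) = ln(40800/2740) = ln(14.89) = 2.7007.
Rocket equation: v_e = Δv / ln(m₀/m_f) = 5140 / 2.7007 = 1903.2 m/s.
Isp = v_e / g₀ = 1903.2 / 9.8 = 194.2 s.

Isp ≈ 194 s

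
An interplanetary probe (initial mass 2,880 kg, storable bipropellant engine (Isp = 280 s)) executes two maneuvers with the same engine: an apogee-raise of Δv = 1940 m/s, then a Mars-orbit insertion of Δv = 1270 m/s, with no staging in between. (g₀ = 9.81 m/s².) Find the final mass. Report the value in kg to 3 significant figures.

final mass ≈ 895 kg

v_e = Isp · g₀ = 280 × 9.81 = 2746.8 m/s.
After the first burn: m = 2880 × exp(−1940/2746.8) = 2880 × 0.49348 = 1,421.22 kg.
After the second burn: m = 1,421.22 × exp(−1270/2746.8) = 1,421.22 × 0.62980 = 895.084 kg.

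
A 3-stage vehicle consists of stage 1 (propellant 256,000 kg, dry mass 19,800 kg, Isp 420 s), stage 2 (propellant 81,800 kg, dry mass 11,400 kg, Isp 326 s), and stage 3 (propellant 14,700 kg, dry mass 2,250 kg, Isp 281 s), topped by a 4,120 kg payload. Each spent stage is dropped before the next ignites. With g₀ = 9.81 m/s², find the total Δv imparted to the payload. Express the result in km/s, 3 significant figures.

Ignition mass of stage 1 = 256,000+19,800 + 81,800+11,400 + 14,700+2,250 + 4,120 = 390,070 kg.
Stage 1: m₀ = 390,070 kg, m_f = 390,070 − 256,000 = 134,070 kg; Δv = 420×9.81×ln(2.909) = 4120.2×1.0680 ≈ 4400 m/s.
Stage 2: m₀ = 114,270 kg, m_f = 114,270 − 81,800 = 32,470 kg; Δv = 326×9.81×ln(3.519) = 3198.1×1.2582 ≈ 4024 m/s.
Stage 3: m₀ = 21,070 kg, m_f = 21,070 − 14,700 = 6,370 kg; Δv = 281×9.81×ln(3.308) = 2756.6×1.1963 ≈ 3298 m/s.
Total Δv = 4400 + 4024 + 3298 = 11722 m/s.

Δv ≈ 11.7 km/s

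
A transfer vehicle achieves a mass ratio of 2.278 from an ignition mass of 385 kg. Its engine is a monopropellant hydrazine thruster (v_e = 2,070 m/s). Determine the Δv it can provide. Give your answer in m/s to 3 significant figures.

Δv = v_e · ln(2.278) = 2070.0 × 0.8233 ≈ 1704.2 m/s.

Δv ≈ 1700 m/s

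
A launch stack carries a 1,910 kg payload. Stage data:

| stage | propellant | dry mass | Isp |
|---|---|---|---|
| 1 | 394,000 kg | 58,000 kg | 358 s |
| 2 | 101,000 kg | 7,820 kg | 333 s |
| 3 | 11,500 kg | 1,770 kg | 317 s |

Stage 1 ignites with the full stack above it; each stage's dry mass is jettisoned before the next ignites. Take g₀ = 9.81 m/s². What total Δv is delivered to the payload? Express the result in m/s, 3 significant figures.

Ignition mass of stage 1 = 394,000+58,000 + 101,000+7,820 + 11,500+1,770 + 1,910 = 576,000 kg.
Stage 1: m₀ = 576,000 kg, m_f = 576,000 − 394,000 = 182,000 kg; Δv = 358×9.81×ln(3.165) = 3512.0×1.1521 ≈ 4046 m/s.
Stage 2: m₀ = 124,000 kg, m_f = 124,000 − 101,000 = 23,000 kg; Δv = 333×9.81×ln(5.391) = 3266.7×1.6848 ≈ 5504 m/s.
Stage 3: m₀ = 15,180 kg, m_f = 15,180 − 11,500 = 3,680 kg; Δv = 317×9.81×ln(4.125) = 3109.8×1.4171 ≈ 4407 m/s.
Total Δv = 4046 + 5504 + 4407 = 13957 m/s.

Δv ≈ 14000 m/s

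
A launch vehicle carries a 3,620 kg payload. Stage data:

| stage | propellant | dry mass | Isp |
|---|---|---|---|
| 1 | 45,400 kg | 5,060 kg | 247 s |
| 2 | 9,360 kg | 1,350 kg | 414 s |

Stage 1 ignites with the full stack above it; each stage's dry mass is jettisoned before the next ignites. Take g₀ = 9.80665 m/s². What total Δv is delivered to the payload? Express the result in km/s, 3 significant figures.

Δv ≈ 7.22 km/s

Ignition mass of stage 1 = 45,400+5,060 + 9,360+1,350 + 3,620 = 64,790 kg.
Stage 1: m₀ = 64,790 kg, m_f = 64,790 − 45,400 = 19,390 kg; Δv = 247×9.80665×ln(3.341) = 2422.2×1.2064 ≈ 2922 m/s.
Stage 2: m₀ = 14,330 kg, m_f = 14,330 − 9,360 = 4,970 kg; Δv = 414×9.80665×ln(2.883) = 4060.0×1.0589 ≈ 4299 m/s.
Total Δv = 2922 + 4299 = 7221 m/s.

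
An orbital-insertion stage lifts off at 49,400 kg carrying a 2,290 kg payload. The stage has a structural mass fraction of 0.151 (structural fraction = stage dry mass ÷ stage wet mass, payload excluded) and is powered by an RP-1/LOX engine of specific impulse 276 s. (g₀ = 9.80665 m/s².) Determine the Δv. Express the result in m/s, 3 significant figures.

Stage wet mass = m₀ − payload = 49,400 − 2,290 = 47,110 kg.
Stage dry mass = ε × stage wet mass = 0.151 × 47,110 = 7,113.61 kg.
Burnout mass m_f = stage dry + payload = 7,113.61 + 2,290 = 9,403.61 kg.
v_e = Isp · g₀ = 276 × 9.80665 = 2706.6 m/s.
Rocket equation: Δv = v_e · ln(49,400/9,403.61) = 2706.6 × ln(5.253) = 2706.6 × 1.6589 ≈ 4490 m/s.

Δv ≈ 4490 m/s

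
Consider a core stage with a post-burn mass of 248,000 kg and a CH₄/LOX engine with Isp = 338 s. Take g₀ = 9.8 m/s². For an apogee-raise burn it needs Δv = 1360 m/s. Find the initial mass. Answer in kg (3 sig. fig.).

initial mass ≈ 374000 kg

v_e = Isp · g₀ = 338 × 9.8 = 3312.4 m/s.
m₀/m_f = exp(Δv / v_e) = exp(1360 / 3312.4) = exp(0.4106) = 1.5077.
m₀ = m_f × 1.5077 = 248,000 × 1.5077 = 373,910 kg.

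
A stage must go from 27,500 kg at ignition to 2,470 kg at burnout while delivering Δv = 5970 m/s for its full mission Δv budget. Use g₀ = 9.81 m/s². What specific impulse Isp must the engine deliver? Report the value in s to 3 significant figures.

ln(m₀/m_f) = ln(27500/2470) = ln(11.13) = 2.4100.
v_e = Δv / ln(m₀/m_f) = 5970 / 2.4100 = 2477.2 m/s.
Isp = v_e / g₀ = 2477.2 / 9.81 = 252.5 s.

Isp ≈ 253 s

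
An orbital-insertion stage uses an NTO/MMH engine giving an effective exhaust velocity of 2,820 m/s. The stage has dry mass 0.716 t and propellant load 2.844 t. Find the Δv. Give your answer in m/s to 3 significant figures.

Δv ≈ 4520 m/s

m₀ = m_dry + m_prop = 0.716 + 2.844 = 3.56 t.
From the ideal rocket equation, Δv = v_e · ln(m₀/m_f) = 2820.0 × ln(4.972) = 2820.0 × 1.6038 ≈ 4522.8 m/s.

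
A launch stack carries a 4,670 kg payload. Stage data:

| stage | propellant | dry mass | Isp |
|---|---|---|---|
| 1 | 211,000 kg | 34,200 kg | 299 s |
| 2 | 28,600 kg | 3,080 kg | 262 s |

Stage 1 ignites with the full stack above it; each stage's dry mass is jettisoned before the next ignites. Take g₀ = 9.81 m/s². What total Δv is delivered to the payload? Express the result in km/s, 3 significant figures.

Ignition mass of stage 1 = 211,000+34,200 + 28,600+3,080 + 4,670 = 281,550 kg.
Stage 1: m₀ = 281,550 kg, m_f = 281,550 − 211,000 = 70,550 kg; Δv = 299×9.81×ln(3.991) = 2933.2×1.3840 ≈ 4060 m/s.
Stage 2: m₀ = 36,350 kg, m_f = 36,350 − 28,600 = 7,750 kg; Δv = 262×9.81×ln(4.69) = 2570.2×1.5455 ≈ 3972 m/s.
Total Δv = 4060 + 3972 = 8032 m/s.

Δv ≈ 8.03 km/s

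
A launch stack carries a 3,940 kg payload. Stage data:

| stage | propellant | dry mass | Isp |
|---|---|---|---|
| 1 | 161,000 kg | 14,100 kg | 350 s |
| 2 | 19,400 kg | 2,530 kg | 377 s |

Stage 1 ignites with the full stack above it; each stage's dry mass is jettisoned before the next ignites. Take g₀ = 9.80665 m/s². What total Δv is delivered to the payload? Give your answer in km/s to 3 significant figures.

Δv ≈ 10.7 km/s

Ignition mass of stage 1 = 161,000+14,100 + 19,400+2,530 + 3,940 = 200,970 kg.
Stage 1: m₀ = 200,970 kg, m_f = 200,970 − 161,000 = 39,970 kg; Δv = 350×9.80665×ln(5.028) = 3432.3×1.6150 ≈ 5543 m/s.
Stage 2: m₀ = 25,870 kg, m_f = 25,870 − 19,400 = 6,470 kg; Δv = 377×9.80665×ln(3.998) = 3697.1×1.3859 ≈ 5124 m/s.
Total Δv = 5543 + 5124 = 10667 m/s.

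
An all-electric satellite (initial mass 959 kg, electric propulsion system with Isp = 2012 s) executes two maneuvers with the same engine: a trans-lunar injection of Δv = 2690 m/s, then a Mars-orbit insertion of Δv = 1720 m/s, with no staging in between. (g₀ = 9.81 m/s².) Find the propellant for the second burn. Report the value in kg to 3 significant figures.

propellant for the second burn ≈ 69.8 kg

v_e = Isp · g₀ = 2012 × 9.81 = 19737.7 m/s.
After the first burn: m = 959 × exp(−2690/19737.7) = 959 × 0.87259 = 836.814 kg.
After the second burn: m = 836.814 × exp(−1720/19737.7) = 836.814 × 0.91655 = 766.982 kg.
Second-burn propellant = 836.814 − 766.982 = 69.832 kg.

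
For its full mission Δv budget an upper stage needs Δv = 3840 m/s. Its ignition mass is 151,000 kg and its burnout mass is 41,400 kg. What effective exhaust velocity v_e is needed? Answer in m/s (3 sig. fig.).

ln(m₀/m_f) = ln(151000/41400) = ln(3.647) = 1.2940.
By the Tsiolkovsky rocket equation, v_e = Δv / ln(m₀/m_f) = 3840 / 1.2940 = 2967.5 m/s.

v_e ≈ 2970 m/s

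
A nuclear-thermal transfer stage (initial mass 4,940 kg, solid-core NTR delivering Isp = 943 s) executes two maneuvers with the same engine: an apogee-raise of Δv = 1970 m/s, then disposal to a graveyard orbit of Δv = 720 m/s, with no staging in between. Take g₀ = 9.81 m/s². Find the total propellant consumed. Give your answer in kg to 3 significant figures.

total propellant consumed ≈ 1250 kg

v_e = Isp · g₀ = 943 × 9.81 = 9250.8 m/s.
After the first burn: m = 4940 × exp(−1970/9250.8) = 4940 × 0.80819 = 3,992.46 kg.
After the second burn: m = 3,992.46 × exp(−720/9250.8) = 3,992.46 × 0.92512 = 3,693.5 kg.
Total propellant = m₀ − m_final = 4940 − 3,693.5 = 1,246.5 kg.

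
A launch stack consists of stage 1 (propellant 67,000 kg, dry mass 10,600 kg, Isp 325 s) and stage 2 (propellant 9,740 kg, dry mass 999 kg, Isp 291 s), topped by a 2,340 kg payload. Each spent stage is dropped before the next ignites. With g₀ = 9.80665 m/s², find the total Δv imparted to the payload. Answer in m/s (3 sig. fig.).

Δv ≈ 8180 m/s

Ignition mass of stage 1 = 67,000+10,600 + 9,740+999 + 2,340 = 90,679 kg.
Stage 1: m₀ = 90,679 kg, m_f = 90,679 − 67,000 = 23,679 kg; Δv = 325×9.80665×ln(3.83) = 3187.2×1.3427 ≈ 4280 m/s.
Stage 2: m₀ = 13,079 kg, m_f = 13,079 − 9,740 = 3,339 kg; Δv = 291×9.80665×ln(3.917) = 2853.7×1.3653 ≈ 3896 m/s.
Total Δv = 4280 + 3896 = 8176 m/s.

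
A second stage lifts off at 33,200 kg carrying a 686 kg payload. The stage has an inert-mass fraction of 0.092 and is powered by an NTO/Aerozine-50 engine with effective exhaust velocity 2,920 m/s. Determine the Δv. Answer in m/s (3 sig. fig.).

Stage wet mass = m₀ − payload = 33,200 − 686 = 32,514 kg.
Stage dry mass = ε × stage wet mass = 0.092 × 32,514 = 2,991.29 kg.
Burnout mass m_f = stage dry + payload = 2,991.29 + 686 = 3,677.29 kg.
Δv = v_e · ln(33,200/3,677.29) = 2920.0 × ln(9.028) = 2920.0 × 2.2004 ≈ 6425 m/s.

Δv ≈ 6430 m/s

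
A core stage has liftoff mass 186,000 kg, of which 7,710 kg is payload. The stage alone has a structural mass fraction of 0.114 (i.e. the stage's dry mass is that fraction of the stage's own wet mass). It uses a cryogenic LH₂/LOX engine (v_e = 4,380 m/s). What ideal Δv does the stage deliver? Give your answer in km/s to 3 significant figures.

Δv ≈ 8.29 km/s

Stage wet mass = m₀ − payload = 186,000 − 7,710 = 178,290 kg.
Stage dry mass = ε × stage wet mass = 0.114 × 178,290 = 20,325.1 kg.
Burnout mass m_f = stage dry + payload = 20,325.1 + 7,710 = 28,035.1 kg.
From the ideal rocket equation, Δv = v_e · ln(186,000/28,035.1) = 4380.0 × ln(6.635) = 4380.0 × 1.8923 ≈ 8288 m/s.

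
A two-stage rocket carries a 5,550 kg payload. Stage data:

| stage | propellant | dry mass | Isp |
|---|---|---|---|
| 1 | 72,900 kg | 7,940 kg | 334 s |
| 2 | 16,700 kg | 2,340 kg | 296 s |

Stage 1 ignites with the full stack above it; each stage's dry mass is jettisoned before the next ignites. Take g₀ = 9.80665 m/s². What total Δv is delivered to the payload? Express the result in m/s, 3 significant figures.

Ignition mass of stage 1 = 72,900+7,940 + 16,700+2,340 + 5,550 = 105,430 kg.
Stage 1: m₀ = 105,430 kg, m_f = 105,430 − 72,900 = 32,530 kg; Δv = 334×9.80665×ln(3.241) = 3275.4×1.1759 ≈ 3852 m/s.
Stage 2: m₀ = 24,590 kg, m_f = 24,590 − 16,700 = 7,890 kg; Δv = 296×9.80665×ln(3.117) = 2902.8×1.1367 ≈ 3300 m/s.
Total Δv = 3852 + 3300 = 7152 m/s.

Δv ≈ 7150 m/s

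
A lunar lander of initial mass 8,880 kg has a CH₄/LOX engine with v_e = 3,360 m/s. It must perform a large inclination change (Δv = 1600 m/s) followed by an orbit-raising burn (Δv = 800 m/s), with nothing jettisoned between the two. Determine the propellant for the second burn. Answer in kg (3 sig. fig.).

After the first burn: m = 8880 × exp(−1600/3360.0) = 8880 × 0.62115 = 5,515.81 kg.
After the second burn: m = 5,515.81 × exp(−800/3360.0) = 5,515.81 × 0.78813 = 4,347.18 kg.
Second-burn propellant = 5,515.81 − 4,347.18 = 1,168.63 kg.

propellant for the second burn ≈ 1170 kg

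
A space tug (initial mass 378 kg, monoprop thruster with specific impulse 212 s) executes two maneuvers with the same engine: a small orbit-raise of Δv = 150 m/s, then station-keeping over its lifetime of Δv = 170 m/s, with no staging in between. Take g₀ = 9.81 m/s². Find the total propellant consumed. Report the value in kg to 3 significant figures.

v_e = Isp · g₀ = 212 × 9.81 = 2079.7 m/s.
After the first burn: m = 378 × exp(−150/2079.7) = 378 × 0.93041 = 351.695 kg.
After the second burn: m = 351.695 × exp(−170/2079.7) = 351.695 × 0.92151 = 324.09 kg.
Total propellant = m₀ − m_final = 378 − 324.09 = 53.91 kg.

total propellant consumed ≈ 53.9 kg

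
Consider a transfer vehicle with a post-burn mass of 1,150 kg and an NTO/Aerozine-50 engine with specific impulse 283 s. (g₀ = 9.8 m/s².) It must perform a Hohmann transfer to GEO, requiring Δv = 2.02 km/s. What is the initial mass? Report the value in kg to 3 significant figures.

v_e = Isp · g₀ = 283 × 9.8 = 2773.4 m/s.
m₀/m_f = exp(Δv / v_e) = exp(2020 / 2773.4) = exp(0.7283) = 2.0717.
m₀ = m_f × 2.0717 = 1,150 × 2.0717 = 2,382.46 kg.

initial mass ≈ 2380 kg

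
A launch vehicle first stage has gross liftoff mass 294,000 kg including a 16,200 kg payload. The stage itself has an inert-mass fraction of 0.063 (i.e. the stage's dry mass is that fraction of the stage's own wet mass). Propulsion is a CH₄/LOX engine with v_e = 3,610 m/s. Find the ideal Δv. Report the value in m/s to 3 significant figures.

Stage wet mass = m₀ − payload = 294,000 − 16,200 = 277,800 kg.
Stage dry mass = ε × stage wet mass = 0.063 × 277,800 = 17,501.4 kg.
Burnout mass m_f = stage dry + payload = 17,501.4 + 16,200 = 33,701.4 kg.
Using Δv = v_e ln(m₀/m_f): Δv = v_e · ln(294,000/33,701.4) = 3610.0 × ln(8.724) = 3610.0 × 2.1660 ≈ 7819 m/s.

Δv ≈ 7820 m/s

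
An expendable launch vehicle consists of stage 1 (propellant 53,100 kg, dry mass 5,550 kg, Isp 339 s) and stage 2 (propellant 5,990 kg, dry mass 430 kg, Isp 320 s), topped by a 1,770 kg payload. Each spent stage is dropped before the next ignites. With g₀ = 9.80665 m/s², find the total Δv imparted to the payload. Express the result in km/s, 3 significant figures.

Δv ≈ 9.38 km/s

Ignition mass of stage 1 = 53,100+5,550 + 5,990+430 + 1,770 = 66,840 kg.
Stage 1: m₀ = 66,840 kg, m_f = 66,840 − 53,100 = 13,740 kg; Δv = 339×9.80665×ln(4.865) = 3324.5×1.5820 ≈ 5259 m/s.
Stage 2: m₀ = 8,190 kg, m_f = 8,190 − 5,990 = 2,200 kg; Δv = 320×9.80665×ln(3.723) = 3138.1×1.3145 ≈ 4125 m/s.
Total Δv = 5259 + 4125 = 9384 m/s.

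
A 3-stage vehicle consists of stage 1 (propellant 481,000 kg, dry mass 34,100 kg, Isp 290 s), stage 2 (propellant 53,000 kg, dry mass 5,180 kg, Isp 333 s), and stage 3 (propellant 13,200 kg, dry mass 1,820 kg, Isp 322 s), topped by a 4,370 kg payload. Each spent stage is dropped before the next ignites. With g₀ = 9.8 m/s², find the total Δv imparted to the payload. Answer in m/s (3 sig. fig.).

Δv ≈ 12100 m/s

Ignition mass of stage 1 = 481,000+34,100 + 53,000+5,180 + 13,200+1,820 + 4,370 = 592,670 kg.
Stage 1: m₀ = 592,670 kg, m_f = 592,670 − 481,000 = 111,670 kg; Δv = 290×9.8×ln(5.307) = 2842.0×1.6691 ≈ 4744 m/s.
Stage 2: m₀ = 77,570 kg, m_f = 77,570 − 53,000 = 24,570 kg; Δv = 333×9.8×ln(3.157) = 3263.4×1.1497 ≈ 3752 m/s.
Stage 3: m₀ = 19,390 kg, m_f = 19,390 − 13,200 = 6,190 kg; Δv = 322×9.8×ln(3.132) = 3155.6×1.1418 ≈ 3603 m/s.
Total Δv = 4744 + 3752 + 3603 = 12099 m/s.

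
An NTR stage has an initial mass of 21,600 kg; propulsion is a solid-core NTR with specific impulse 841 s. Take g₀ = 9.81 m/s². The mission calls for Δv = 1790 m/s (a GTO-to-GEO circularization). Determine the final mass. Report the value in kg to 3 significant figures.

v_e = Isp · g₀ = 841 × 9.81 = 8250.2 m/s.
From the ideal rocket equation, m₀/m_f = exp(Δv / v_e) = exp(1790 / 8250.2) = exp(0.2170) = 1.2423.
m_f = m₀ / 1.2423 = 21,600 / 1.2423 = 17,387.1 kg.

final mass ≈ 17400 kg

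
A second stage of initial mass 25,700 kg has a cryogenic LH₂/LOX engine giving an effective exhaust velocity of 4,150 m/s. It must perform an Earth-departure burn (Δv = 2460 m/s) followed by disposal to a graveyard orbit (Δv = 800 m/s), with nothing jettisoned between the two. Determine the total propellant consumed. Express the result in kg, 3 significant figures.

total propellant consumed ≈ 14000 kg

After the first burn: m = 25700 × exp(−2460/4150.0) = 25700 × 0.55279 = 14,206.7 kg.
After the second burn: m = 14,206.7 × exp(−800/4150.0) = 14,206.7 × 0.82467 = 11,715.8 kg.
Total propellant = m₀ − m_final = 25700 − 11,715.8 = 13,984.2 kg.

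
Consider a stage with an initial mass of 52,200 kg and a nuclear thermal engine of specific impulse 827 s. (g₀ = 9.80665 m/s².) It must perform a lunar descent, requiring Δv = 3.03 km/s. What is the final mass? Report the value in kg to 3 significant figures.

final mass ≈ 35900 kg

v_e = Isp · g₀ = 827 × 9.80665 = 8110.1 m/s.
m₀/m_f = exp(Δv / v_e) = exp(3030 / 8110.1) = exp(0.3736) = 1.4530.
m_f = m₀ / 1.4530 = 52,200 / 1.4530 = 35,925.7 kg.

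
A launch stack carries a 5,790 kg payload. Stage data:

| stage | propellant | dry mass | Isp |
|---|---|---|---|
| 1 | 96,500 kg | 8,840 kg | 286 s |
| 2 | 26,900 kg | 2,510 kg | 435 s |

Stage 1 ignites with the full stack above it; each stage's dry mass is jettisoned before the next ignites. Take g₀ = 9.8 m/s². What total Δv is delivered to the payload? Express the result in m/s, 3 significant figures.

Ignition mass of stage 1 = 96,500+8,840 + 26,900+2,510 + 5,790 = 140,540 kg.
Stage 1: m₀ = 140,540 kg, m_f = 140,540 − 96,500 = 44,040 kg; Δv = 286×9.8×ln(3.191) = 2802.8×1.1604 ≈ 3252 m/s.
Stage 2: m₀ = 35,200 kg, m_f = 35,200 − 26,900 = 8,300 kg; Δv = 435×9.8×ln(4.241) = 4263.0×1.4448 ≈ 6159 m/s.
Total Δv = 3252 + 6159 = 9411 m/s.

Δv ≈ 9410 m/s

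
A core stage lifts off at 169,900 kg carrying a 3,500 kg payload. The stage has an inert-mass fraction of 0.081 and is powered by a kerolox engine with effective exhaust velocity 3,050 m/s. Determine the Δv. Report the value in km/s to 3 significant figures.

Stage wet mass = m₀ − payload = 169,900 − 3,500 = 166,400 kg.
Stage dry mass = ε × stage wet mass = 0.081 × 166,400 = 13,478.4 kg.
Burnout mass m_f = stage dry + payload = 13,478.4 + 3,500 = 16,978.4 kg.
By the Tsiolkovsky rocket equation, Δv = v_e · ln(169,900/16,978.4) = 3050.0 × ln(10.01) = 3050.0 × 2.3033 ≈ 7025 m/s.

Δv ≈ 7.02 km/s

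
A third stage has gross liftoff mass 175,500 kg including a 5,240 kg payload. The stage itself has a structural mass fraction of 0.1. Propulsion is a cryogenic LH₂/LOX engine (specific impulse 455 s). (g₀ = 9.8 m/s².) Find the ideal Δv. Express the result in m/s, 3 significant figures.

Stage wet mass = m₀ − payload = 175,500 − 5,240 = 170,260 kg.
Stage dry mass = ε × stage wet mass = 0.1 × 170,260 = 17,026 kg.
Burnout mass m_f = stage dry + payload = 17,026 + 5,240 = 22,266 kg.
v_e = Isp · g₀ = 455 × 9.8 = 4459.0 m/s.
Rocket equation: Δv = v_e · ln(175,500/22,266) = 4459.0 × ln(7.882) = 4459.0 × 2.0646 ≈ 9206 m/s.

Δv ≈ 9210 m/s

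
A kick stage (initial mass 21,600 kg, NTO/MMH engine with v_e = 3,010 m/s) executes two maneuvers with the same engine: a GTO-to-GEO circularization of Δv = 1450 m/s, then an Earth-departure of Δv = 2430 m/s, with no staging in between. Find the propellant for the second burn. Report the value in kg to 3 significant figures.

After the first burn: m = 21600 × exp(−1450/3010.0) = 21600 × 0.61772 = 13,342.8 kg.
After the second burn: m = 13,342.8 × exp(−2430/3010.0) = 13,342.8 × 0.44606 = 5,951.69 kg.
Second-burn propellant = 13,342.8 − 5,951.69 = 7,391.11 kg.

propellant for the second burn ≈ 7390 kg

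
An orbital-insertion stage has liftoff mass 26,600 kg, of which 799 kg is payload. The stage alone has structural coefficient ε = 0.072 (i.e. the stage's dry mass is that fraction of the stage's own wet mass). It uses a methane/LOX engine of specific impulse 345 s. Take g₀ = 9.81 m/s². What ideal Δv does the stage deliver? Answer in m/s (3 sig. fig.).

Δv ≈ 7800 m/s

Stage wet mass = m₀ − payload = 26,600 − 799 = 25,801 kg.
Stage dry mass = ε × stage wet mass = 0.072 × 25,801 = 1,857.67 kg.
Burnout mass m_f = stage dry + payload = 1,857.67 + 799 = 2,656.67 kg.
v_e = Isp · g₀ = 345 × 9.81 = 3384.5 m/s.
Δv = v_e · ln(26,600/2,656.67) = 3384.5 × ln(10.01) = 3384.5 × 2.3038 ≈ 7797 m/s.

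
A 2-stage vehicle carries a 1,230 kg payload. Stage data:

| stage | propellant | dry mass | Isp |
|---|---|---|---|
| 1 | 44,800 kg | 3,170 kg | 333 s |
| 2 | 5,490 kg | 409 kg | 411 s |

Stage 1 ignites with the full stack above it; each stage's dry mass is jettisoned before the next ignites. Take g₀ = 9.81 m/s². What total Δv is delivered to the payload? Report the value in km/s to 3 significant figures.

Ignition mass of stage 1 = 44,800+3,170 + 5,490+409 + 1,230 = 55,099 kg.
Stage 1: m₀ = 55,099 kg, m_f = 55,099 − 44,800 = 10,299 kg; Δv = 333×9.81×ln(5.35) = 3266.7×1.6771 ≈ 5479 m/s.
Stage 2: m₀ = 7,129 kg, m_f = 7,129 − 5,490 = 1,639 kg; Δv = 411×9.81×ln(4.35) = 4031.9×1.4701 ≈ 5927 m/s.
Total Δv = 5479 + 5927 = 11406 m/s.

Δv ≈ 11.4 km/s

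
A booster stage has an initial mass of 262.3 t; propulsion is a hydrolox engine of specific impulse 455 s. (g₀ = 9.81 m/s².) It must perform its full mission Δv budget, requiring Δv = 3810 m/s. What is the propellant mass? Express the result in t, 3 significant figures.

propellant mass ≈ 151 t

v_e = Isp · g₀ = 455 × 9.81 = 4463.6 m/s.
Rocket equation: m₀/m_f = exp(Δv / v_e) = exp(3810 / 4463.6) = exp(0.8536) = 2.3480.
m_f = 262.3 / 2.3480 = 111.712 t, so propellant = m₀ − m_f = 262.3 − 111.712 = 150.588 t.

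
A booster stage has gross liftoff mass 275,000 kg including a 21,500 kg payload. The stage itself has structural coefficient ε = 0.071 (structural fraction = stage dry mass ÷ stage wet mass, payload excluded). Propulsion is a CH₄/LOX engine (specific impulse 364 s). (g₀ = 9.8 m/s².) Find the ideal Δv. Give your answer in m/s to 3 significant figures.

Stage wet mass = m₀ − payload = 275,000 − 21,500 = 253,500 kg.
Stage dry mass = ε × stage wet mass = 0.071 × 253,500 = 17,998.5 kg.
Burnout mass m_f = stage dry + payload = 17,998.5 + 21,500 = 39,498.5 kg.
v_e = Isp · g₀ = 364 × 9.8 = 3567.2 m/s.
By the Tsiolkovsky rocket equation, Δv = v_e · ln(275,000/39,498.5) = 3567.2 × ln(6.962) = 3567.2 × 1.9405 ≈ 6922 m/s.

Δv ≈ 6920 m/s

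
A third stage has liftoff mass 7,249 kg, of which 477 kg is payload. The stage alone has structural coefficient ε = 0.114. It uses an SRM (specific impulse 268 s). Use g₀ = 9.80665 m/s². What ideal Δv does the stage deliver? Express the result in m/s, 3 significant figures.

Stage wet mass = m₀ − payload = 7,249 − 477 = 6,772 kg.
Stage dry mass = ε × stage wet mass = 0.114 × 6,772 = 772.008 kg.
Burnout mass m_f = stage dry + payload = 772.008 + 477 = 1,249.008 kg.
v_e = Isp · g₀ = 268 × 9.80665 = 2628.2 m/s.
Using Δv = v_e ln(m₀/m_f): Δv = v_e · ln(7,249/1,249.008) = 2628.2 × ln(5.804) = 2628.2 × 1.7585 ≈ 4622 m/s.

Δv ≈ 4620 m/s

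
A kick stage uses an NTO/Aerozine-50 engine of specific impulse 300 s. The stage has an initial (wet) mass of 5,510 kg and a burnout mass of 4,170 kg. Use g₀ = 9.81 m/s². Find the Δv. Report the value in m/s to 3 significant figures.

Δv ≈ 820 m/s

v_e = Isp · g₀ = 300 × 9.81 = 2943.0 m/s.
Δv = v_e · ln(m₀/m_f) = 2943.0 × ln(1.321) = 2943.0 × 0.2786 ≈ 820.1 m/s.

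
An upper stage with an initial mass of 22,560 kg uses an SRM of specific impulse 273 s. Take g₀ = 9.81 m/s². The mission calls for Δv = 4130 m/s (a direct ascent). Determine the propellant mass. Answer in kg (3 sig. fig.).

v_e = Isp · g₀ = 273 × 9.81 = 2678.1 m/s.
By the Tsiolkovsky rocket equation, m₀/m_f = exp(Δv / v_e) = exp(4130 / 2678.1) = exp(1.5421) = 4.6745.
m_f = 22,560 / 4.6745 = 4,826.18 kg, so propellant = m₀ − m_f = 22,560 − 4,826.18 = 17,733.82 kg.

propellant mass ≈ 17700 kg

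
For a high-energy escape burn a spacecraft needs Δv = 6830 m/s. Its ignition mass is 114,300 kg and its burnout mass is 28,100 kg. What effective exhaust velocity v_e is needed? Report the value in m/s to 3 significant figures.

v_e ≈ 4870 m/s

ln(m₀/m_f) = ln(114300/28100) = ln(4.068) = 1.4031.
Rocket equation: v_e = Δv / ln(m₀/m_f) = 6830 / 1.4031 = 4867.9 m/s.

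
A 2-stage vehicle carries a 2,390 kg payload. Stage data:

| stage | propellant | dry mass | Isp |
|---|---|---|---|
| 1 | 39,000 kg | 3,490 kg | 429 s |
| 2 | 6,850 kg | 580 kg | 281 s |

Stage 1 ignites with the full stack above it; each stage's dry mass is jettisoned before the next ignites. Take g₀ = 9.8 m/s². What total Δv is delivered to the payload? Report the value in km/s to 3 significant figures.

Δv ≈ 9.05 km/s

Ignition mass of stage 1 = 39,000+3,490 + 6,850+580 + 2,390 = 52,310 kg.
Stage 1: m₀ = 52,310 kg, m_f = 52,310 − 39,000 = 13,310 kg; Δv = 429×9.8×ln(3.93) = 4204.2×1.3687 ≈ 5754 m/s.
Stage 2: m₀ = 9,820 kg, m_f = 9,820 − 6,850 = 2,970 kg; Δv = 281×9.8×ln(3.306) = 2753.8×1.1959 ≈ 3293 m/s.
Total Δv = 5754 + 3293 = 9047 m/s.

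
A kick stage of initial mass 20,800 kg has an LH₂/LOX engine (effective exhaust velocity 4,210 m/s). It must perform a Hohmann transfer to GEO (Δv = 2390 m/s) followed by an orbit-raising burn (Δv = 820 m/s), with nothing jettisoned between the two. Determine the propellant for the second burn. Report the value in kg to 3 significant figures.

After the first burn: m = 20800 × exp(−2390/4210.0) = 20800 × 0.56683 = 11,790.1 kg.
After the second burn: m = 11,790.1 × exp(−820/4210.0) = 11,790.1 × 0.82302 = 9,703.49 kg.
Second-burn propellant = 11,790.1 − 9,703.49 = 2,086.61 kg.

propellant for the second burn ≈ 2090 kg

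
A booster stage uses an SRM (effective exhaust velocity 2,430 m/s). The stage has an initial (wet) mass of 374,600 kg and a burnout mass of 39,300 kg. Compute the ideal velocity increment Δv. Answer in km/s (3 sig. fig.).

Δv ≈ 5.48 km/s

By the Tsiolkovsky rocket equation, Δv = v_e · ln(m₀/m_f) = 2430.0 × ln(9.532) = 2430.0 × 2.2546 ≈ 5478.8 m/s.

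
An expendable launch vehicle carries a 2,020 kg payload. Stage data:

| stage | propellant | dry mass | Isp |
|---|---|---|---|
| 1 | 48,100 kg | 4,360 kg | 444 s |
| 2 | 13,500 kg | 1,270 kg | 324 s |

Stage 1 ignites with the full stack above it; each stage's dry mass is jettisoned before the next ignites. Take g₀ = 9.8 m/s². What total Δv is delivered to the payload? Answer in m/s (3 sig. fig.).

Ignition mass of stage 1 = 48,100+4,360 + 13,500+1,270 + 2,020 = 69,250 kg.
Stage 1: m₀ = 69,250 kg, m_f = 69,250 − 48,100 = 21,150 kg; Δv = 444×9.8×ln(3.274) = 4351.2×1.1861 ≈ 5161 m/s.
Stage 2: m₀ = 16,790 kg, m_f = 16,790 − 13,500 = 3,290 kg; Δv = 324×9.8×ln(5.103) = 3175.2×1.6299 ≈ 5175 m/s.
Total Δv = 5161 + 5175 = 10336 m/s.

Δv ≈ 10300 m/s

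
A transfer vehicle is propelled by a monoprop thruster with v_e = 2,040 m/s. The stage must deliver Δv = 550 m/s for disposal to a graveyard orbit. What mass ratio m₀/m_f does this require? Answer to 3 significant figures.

m₀/m_f = exp(Δv / v_e) = exp(550 / 2040.0) = exp(0.2696) = 1.3095.

mass ratio ≈ 1.31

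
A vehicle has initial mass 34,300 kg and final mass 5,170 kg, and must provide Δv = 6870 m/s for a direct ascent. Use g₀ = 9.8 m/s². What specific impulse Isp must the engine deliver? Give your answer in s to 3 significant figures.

ln(m₀/m_f) = ln(34300/5170) = ln(6.634) = 1.8923.
v_e = Δv / ln(m₀/m_f) = 6870 / 1.8923 = 3630.6 m/s.
Isp = v_e / g₀ = 3630.6 / 9.8 = 370.5 s.

Isp ≈ 370 s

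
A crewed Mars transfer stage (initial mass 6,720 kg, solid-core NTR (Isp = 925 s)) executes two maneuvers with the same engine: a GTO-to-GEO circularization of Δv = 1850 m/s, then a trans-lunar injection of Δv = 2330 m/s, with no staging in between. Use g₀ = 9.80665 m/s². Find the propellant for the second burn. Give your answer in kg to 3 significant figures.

v_e = Isp · g₀ = 925 × 9.80665 = 9071.2 m/s.
After the first burn: m = 6720 × exp(−1850/9071.2) = 6720 × 0.81551 = 5,480.23 kg.
After the second burn: m = 5,480.23 × exp(−2330/9071.2) = 5,480.23 × 0.77348 = 4,238.85 kg.
Second-burn propellant = 5,480.23 − 4,238.85 = 1,241.38 kg.

propellant for the second burn ≈ 1240 kg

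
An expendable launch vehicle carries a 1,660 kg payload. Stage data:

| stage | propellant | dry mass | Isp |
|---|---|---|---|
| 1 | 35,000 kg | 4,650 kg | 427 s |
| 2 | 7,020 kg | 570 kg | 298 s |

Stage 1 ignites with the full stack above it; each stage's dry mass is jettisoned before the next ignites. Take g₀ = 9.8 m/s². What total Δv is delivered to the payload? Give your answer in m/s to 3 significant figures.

Ignition mass of stage 1 = 35,000+4,650 + 7,020+570 + 1,660 = 48,900 kg.
Stage 1: m₀ = 48,900 kg, m_f = 48,900 − 35,000 = 13,900 kg; Δv = 427×9.8×ln(3.518) = 4184.6×1.2579 ≈ 5264 m/s.
Stage 2: m₀ = 9,250 kg, m_f = 9,250 − 7,020 = 2,230 kg; Δv = 298×9.8×ln(4.148) = 2920.4×1.4226 ≈ 4155 m/s.
Total Δv = 5264 + 4155 = 9419 m/s.

Δv ≈ 9420 m/s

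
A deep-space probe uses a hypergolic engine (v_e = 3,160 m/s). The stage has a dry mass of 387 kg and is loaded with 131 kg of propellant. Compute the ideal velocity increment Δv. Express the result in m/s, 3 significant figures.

m₀ = m_dry + m_prop = 387 + 131 = 518 kg.
Δv = v_e · ln(m₀/m_f) = 3160.0 × ln(1.339) = 3160.0 × 0.2916 ≈ 921.3 m/s.

Δv ≈ 921 m/s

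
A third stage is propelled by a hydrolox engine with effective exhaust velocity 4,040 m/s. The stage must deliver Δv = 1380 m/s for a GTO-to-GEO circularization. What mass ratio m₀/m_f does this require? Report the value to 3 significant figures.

Rocket equation: m₀/m_f = exp(Δv / v_e) = exp(1380 / 4040.0) = exp(0.3416) = 1.4072.

mass ratio ≈ 1.41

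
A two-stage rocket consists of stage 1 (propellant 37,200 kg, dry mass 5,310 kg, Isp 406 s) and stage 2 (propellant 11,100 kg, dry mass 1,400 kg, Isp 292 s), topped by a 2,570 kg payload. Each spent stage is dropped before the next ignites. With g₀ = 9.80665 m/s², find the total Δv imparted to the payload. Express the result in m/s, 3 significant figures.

Ignition mass of stage 1 = 37,200+5,310 + 11,100+1,400 + 2,570 = 57,580 kg.
Stage 1: m₀ = 57,580 kg, m_f = 57,580 − 37,200 = 20,380 kg; Δv = 406×9.80665×ln(2.825) = 3981.5×1.0386 ≈ 4135 m/s.
Stage 2: m₀ = 15,070 kg, m_f = 15,070 − 11,100 = 3,970 kg; Δv = 292×9.80665×ln(3.796) = 2863.5×1.3339 ≈ 3820 m/s.
Total Δv = 4135 + 3820 = 7955 m/s.

Δv ≈ 7960 m/s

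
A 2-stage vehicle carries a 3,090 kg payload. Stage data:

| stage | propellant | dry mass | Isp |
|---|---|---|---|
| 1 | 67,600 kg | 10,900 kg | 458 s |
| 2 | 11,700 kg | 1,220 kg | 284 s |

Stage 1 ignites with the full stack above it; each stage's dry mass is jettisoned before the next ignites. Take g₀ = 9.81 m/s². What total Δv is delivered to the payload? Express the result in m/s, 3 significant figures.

Ignition mass of stage 1 = 67,600+10,900 + 11,700+1,220 + 3,090 = 94,510 kg.
Stage 1: m₀ = 94,510 kg, m_f = 94,510 − 67,600 = 26,910 kg; Δv = 458×9.81×ln(3.512) = 4493.0×1.2562 ≈ 5644 m/s.
Stage 2: m₀ = 16,010 kg, m_f = 16,010 − 11,700 = 4,310 kg; Δv = 284×9.81×ln(3.715) = 2786.0×1.3123 ≈ 3656 m/s.
Total Δv = 5644 + 3656 = 9300 m/s.

Δv ≈ 9300 m/s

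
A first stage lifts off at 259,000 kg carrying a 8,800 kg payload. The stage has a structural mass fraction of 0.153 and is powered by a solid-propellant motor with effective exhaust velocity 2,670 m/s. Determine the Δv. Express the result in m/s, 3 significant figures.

Stage wet mass = m₀ − payload = 259,000 − 8,800 = 250,200 kg.
Stage dry mass = ε × stage wet mass = 0.153 × 250,200 = 38,280.6 kg.
Burnout mass m_f = stage dry + payload = 38,280.6 + 8,800 = 47,080.6 kg.
Using Δv = v_e ln(m₀/m_f): Δv = v_e · ln(259,000/47,080.6) = 2670.0 × ln(5.501) = 2670.0 × 1.7050 ≈ 4552 m/s.

Δv ≈ 4550 m/s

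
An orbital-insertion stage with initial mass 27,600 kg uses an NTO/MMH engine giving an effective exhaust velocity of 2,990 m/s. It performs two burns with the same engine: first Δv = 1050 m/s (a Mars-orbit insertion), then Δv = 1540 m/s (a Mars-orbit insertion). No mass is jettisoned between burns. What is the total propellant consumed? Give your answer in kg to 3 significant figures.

After the first burn: m = 27600 × exp(−1050/2990.0) = 27600 × 0.70386 = 19,426.5 kg.
After the second burn: m = 19,426.5 × exp(−1540/2990.0) = 19,426.5 × 0.59747 = 11,606.8 kg.
Total propellant = m₀ − m_final = 27600 − 11,606.8 = 15,993.2 kg.

total propellant consumed ≈ 16000 kg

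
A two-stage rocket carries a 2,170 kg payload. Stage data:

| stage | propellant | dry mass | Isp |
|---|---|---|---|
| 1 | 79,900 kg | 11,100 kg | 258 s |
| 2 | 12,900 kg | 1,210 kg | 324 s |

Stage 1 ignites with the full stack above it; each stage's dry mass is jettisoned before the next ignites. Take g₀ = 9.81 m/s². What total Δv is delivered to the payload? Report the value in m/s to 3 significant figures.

Δv ≈ 8450 m/s

Ignition mass of stage 1 = 79,900+11,100 + 12,900+1,210 + 2,170 = 107,280 kg.
Stage 1: m₀ = 107,280 kg, m_f = 107,280 − 79,900 = 27,380 kg; Δv = 258×9.81×ln(3.918) = 2531.0×1.3656 ≈ 3456 m/s.
Stage 2: m₀ = 16,280 kg, m_f = 16,280 − 12,900 = 3,380 kg; Δv = 324×9.81×ln(4.817) = 3178.4×1.5721 ≈ 4997 m/s.
Total Δv = 3456 + 4997 = 8453 m/s.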